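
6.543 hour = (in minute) 1 hour = 3600 s, so 6.543 hour = 6.543 * 3600 = 23554.8 s. 1 minute = 60 s, so 23554.8 s = 23554.8 / 60 = 392.58 minute ≈ 392.6 minute (4 s.f.). Final answer: 392.6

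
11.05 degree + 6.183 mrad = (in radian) 1 degree = 0.017453293 rad, so 11.05 degree = 11.05 * 0.017453293 = 0.19285888 rad. 1 mrad = 0.001 rad, so 6.183 mrad = 6.183 * 0.001 = 0.006183 rad. Sum: 0.19285888 + 0.006183 = 0.19904188 rad. 0.19904188 rad = 0.19904188 radian ≈ 0.199 radian (4 s.f.). Final answer: 0.199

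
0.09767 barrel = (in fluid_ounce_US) 1 barrel = 0.15898729 m^3, so 0.09767 barrel = 0.09767 * 0.15898729 = 0.015528289 m^3. 1 fluid_ounce_US = 2.957353e-05 m^3, so 0.015528289 m^3 = 0.015528289 / 2.957353e-05 = 525.07392 fluid_ounce_US ≈ 525.1 fluid_ounce_US (4 s.f.). Final answer: 525.1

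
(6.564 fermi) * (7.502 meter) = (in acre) 1.217e-17. Check: 1 fermi = 1e-15 m, so 6.564 fermi = 6.564 * 1e-15 = 6.564e-15 m. 7.502 meter = 7.502 m. Combine: 6.564e-15 m * 7.502 m = 4.9243128e-14 m^2. 1 acre = 4046.8564 m^2, so 4.9243128e-14 m^2 = 4.9243128e-14 / 4046.8564 = 1.2168242e-17 acre ≈ 1.217e-17 acre (4 s.f.).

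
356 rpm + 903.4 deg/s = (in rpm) 506.6. Check: 1 rpm = 0.10471976 rad/s, so 356 rpm = 356 * 0.10471976 = 37.280233 rad/s. 1 deg/s = 0.017453293 rad/s, so 903.4 deg/s = 903.4 * 0.017453293 = 15.767304 rad/s. Sum: 37.280233 + 15.767304 = 53.047537 rad/s. 1 rpm = 0.10471976 rad/s, so 53.047537 rad/s = 53.047537 / 0.10471976 = 506.56667 rpm ≈ 506.6 rpm (4 s.f.).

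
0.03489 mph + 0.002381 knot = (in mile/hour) 0.03763. Check: 1 mph = 0.44704 m/s, so 0.03489 mph = 0.03489 * 0.44704 = 0.015597226 m/s. 1 knot = 0.51444444 m/s, so 0.002381 knot = 0.002381 * 0.51444444 = 0.0012248922 m/s. Sum: 0.015597226 + 0.0012248922 = 0.016822118 m/s. 1 mile/hour = 0.44704 m/s, so 0.016822118 m/s = 0.016822118 / 0.44704 = 0.037630006 mile/hour ≈ 0.03763 mile/hour (4 s.f.).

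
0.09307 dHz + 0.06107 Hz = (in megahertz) 7.038e-08. Check: 1 dHz = 0.1 Hz, so 0.09307 dHz = 0.09307 * 0.1 = 0.009307 Hz. 0.06107 Hz is already in Hz. Sum: 0.009307 + 0.06107 = 0.070377 Hz. 1 megahertz = 1000000 Hz, so 0.070377 Hz = 0.070377 / 1000000 = 7.0377e-08 megahertz ≈ 7.038e-08 megahertz (4 s.f.).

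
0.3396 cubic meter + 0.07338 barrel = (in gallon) 92.79. Check: 0.3396 cubic meter = 0.3396 m^3. 1 barrel = 0.15898729 m^3, so 0.07338 barrel = 0.07338 * 0.15898729 = 0.011666488 m^3. Sum: 0.3396 + 0.011666488 = 0.35126649 m^3. 1 gallon = 0.0037854118 m^3, so 0.35126649 m^3 = 0.35126649 / 0.0037854118 = 92.794789 gallon ≈ 92.79 gallon (4 s.f.).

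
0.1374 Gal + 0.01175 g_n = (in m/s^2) 1 Gal = 0.01 m/s^2, so 0.1374 Gal = 0.1374 * 0.01 = 0.001374 m/s^2. 1 g_n = 9.80665 m/s^2, so 0.01175 g_n = 0.01175 * 9.80665 = 0.11522814 m/s^2. Sum: 0.001374 + 0.11522814 = 0.11660214 m/s^2. Result: 0.11660214 m/s^2 ≈ 0.1166 m/s^2 (4 s.f.). Final answer: 0.1166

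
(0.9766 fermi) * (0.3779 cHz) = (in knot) 7.174e-18. Check: 1 fermi = 1e-15 m, so 0.9766 fermi = 0.9766 * 1e-15 = 9.766e-16 m. 1 cHz = 0.01 Hz, so 0.3779 cHz = 0.3779 * 0.01 = 0.003779 Hz. Combine: 9.766e-16 m * 0.003779 Hz = 3.6905714e-18 m/s. 1 knot = 0.51444444 m/s, so 3.6905714e-18 m/s = 3.6905714e-18 / 0.51444444 = 7.1738969e-18 knot ≈ 7.174e-18 knot (4 s.f.).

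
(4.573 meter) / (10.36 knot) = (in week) 1.419e-06. Check: 4.573 meter = 4.573 m. 1 knot = 0.51444444 m/s, so 10.36 knot = 10.36 * 0.51444444 = 5.3296444 m/s. Combine: 4.573 m / 5.3296444 m/s = 0.85803097 s. 1 week = 604800 s, so 0.85803097 s = 0.85803097 / 604800 = 1.418702e-06 week ≈ 1.419e-06 week (4 s.f.).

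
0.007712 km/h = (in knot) 1 km/h = 0.27777778 m/s, so 0.007712 km/h = 0.007712 * 0.27777778 = 0.0021422222 m/s. 1 knot = 0.51444444 m/s, so 0.0021422222 m/s = 0.0021422222 / 0.51444444 = 0.0041641469 knot ≈ 0.004164 knot (4 s.f.). Final answer: 0.004164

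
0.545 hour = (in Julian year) 1 hour = 3600 s, so 0.545 hour = 0.545 * 3600 = 1962 s. 1 Julian year = 31557600 s, so 1962 s = 1962 / 31557600 = 6.2172028e-05 Julian year ≈ 6.217e-05 Julian year (4 s.f.). Final answer: 6.217e-05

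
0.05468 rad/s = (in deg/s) 1 deg/s = 0.017453293 rad/s, so 0.05468 rad/s = 0.05468 / 0.017453293 = 3.1329332 deg/s ≈ 3.133 deg/s (4 s.f.). Final answer: 3.133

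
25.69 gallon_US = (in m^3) 0.09725. Check: 1 gallon_US = 0.0037854118 m^3, so 25.69 gallon_US = 25.69 * 0.0037854118 = 0.097247229 m^3. Result: 0.097247229 m^3 ≈ 0.09725 m^3 (4 s.f.).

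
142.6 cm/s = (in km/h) 1 cm/s = 0.01 m/s, so 142.6 cm/s = 142.6 * 0.01 = 1.426 m/s. 1 km/h = 0.27777778 m/s, so 1.426 m/s = 1.426 / 0.27777778 = 5.1336 km/h ≈ 5.134 km/h (4 s.f.). Final answer: 5.134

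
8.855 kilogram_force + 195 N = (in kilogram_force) 28.74. Check: 1 kilogram_force = 9.80665 N, so 8.855 kilogram_force = 8.855 * 9.80665 = 86.837886 N. 195 N is already in N. Sum: 86.837886 + 195 = 281.83789 N. 1 kilogram_force = 9.80665 N, so 281.83789 N = 281.83789 / 9.80665 = 28.739466 kilogram_force ≈ 28.74 kilogram_force (4 s.f.).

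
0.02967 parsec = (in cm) 1 parsec = 3.0856776e+16 m, so 0.02967 parsec = 0.02967 * 3.0856776e+16 = 9.1552054e+14 m. 1 cm = 0.01 m, so 9.1552054e+14 m = 9.1552054e+14 / 0.01 = 9.1552054e+16 cm ≈ 9.155e+16 cm (4 s.f.). Final answer: 9.155e+16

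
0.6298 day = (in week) 1 day = 86400 s, so 0.6298 day = 0.6298 * 86400 = 54414.72 s. 1 week = 604800 s, so 54414.72 s = 54414.72 / 604800 = 0.089971429 week ≈ 0.08997 week (4 s.f.). Final answer: 0.08997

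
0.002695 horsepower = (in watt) 1 horsepower = 745.69987 W, so 0.002695 horsepower = 0.002695 * 745.69987 = 2.0096612 W. 2.0096612 W = 2.0096612 watt ≈ 2.01 watt (4 s.f.). Final answer: 2.01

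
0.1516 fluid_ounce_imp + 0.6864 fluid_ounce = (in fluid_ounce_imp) 0.866. Check: 1 fluid_ounce_imp = 2.8413063e-05 m^3, so 0.1516 fluid_ounce_imp = 0.1516 * 2.8413063e-05 = 4.3074203e-06 m^3. 1 fluid_ounce = 2.957353e-05 m^3, so 0.6864 fluid_ounce = 0.6864 * 2.957353e-05 = 2.0299271e-05 m^3. Sum: 4.3074203e-06 + 2.0299271e-05 = 2.4606691e-05 m^3. 1 fluid_ounce_imp = 2.8413063e-05 m^3, so 2.4606691e-05 m^3 = 2.4606691e-05 / 2.8413063e-05 = 0.86603445 fluid_ounce_imp ≈ 0.866 fluid_ounce_imp (4 s.f.).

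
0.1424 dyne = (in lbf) 1 dyne = 1e-05 N, so 0.1424 dyne = 0.1424 * 1e-05 = 1.424e-06 N. 1 lbf = 4.4482216 N, so 1.424e-06 N = 1.424e-06 / 4.4482216 = 3.2012793e-07 lbf ≈ 3.201e-07 lbf (4 s.f.). Final answer: 3.201e-07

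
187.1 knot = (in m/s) 96.25. Check: 1 knot = 0.51444444 m/s, so 187.1 knot = 187.1 * 0.51444444 = 96.252556 m/s. Result: 96.252556 m/s ≈ 96.25 m/s (4 s.f.).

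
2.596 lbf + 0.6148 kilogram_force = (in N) 1 lbf = 4.4482216 N, so 2.596 lbf = 2.596 * 4.4482216 = 11.547583 N. 1 kilogram_force = 9.80665 N, so 0.6148 kilogram_force = 0.6148 * 9.80665 = 6.0291284 N. Sum: 11.547583 + 6.0291284 = 17.576712 N. Result: 17.576712 N ≈ 17.58 N (4 s.f.). Final answer: 17.58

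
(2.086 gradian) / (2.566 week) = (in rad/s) 2.111e-08. Check: 1 gradian = 0.015707963 rad, so 2.086 gradian = 2.086 * 0.015707963 = 0.032766811 rad. 1 week = 604800 s, so 2.566 week = 2.566 * 604800 = 1551916.8 s. Combine: 0.032766811 rad / 1551916.8 s = 2.1113768e-08 rad/s. Result: 2.1113768e-08 rad/s ≈ 2.111e-08 rad/s (4 s.f.).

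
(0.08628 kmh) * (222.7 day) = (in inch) 1.816e+07. Check: 1 kmh = 0.27777778 m/s, so 0.08628 kmh = 0.08628 * 0.27777778 = 0.023966667 m/s. 1 day = 86400 s, so 222.7 day = 222.7 * 86400 = 19241280 s. Combine: 0.023966667 m/s * 19241280 s = 461149.34 m. 1 inch = 0.0254 m, so 461149.34 m = 461149.34 / 0.0254 = 18155486 inch ≈ 1.816e+07 inch (4 s.f.).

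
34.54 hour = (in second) 1 hour = 3600 s, so 34.54 hour = 34.54 * 3600 = 124344 s. 124344 s = 124344 second ≈ 1.243e+05 second (4 s.f.). Final answer: 1.243e+05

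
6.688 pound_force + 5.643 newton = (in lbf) 1 pound_force = 4.4482216 N, so 6.688 pound_force = 6.688 * 4.4482216 = 29.749706 N. 5.643 newton = 5.643 N. Sum: 29.749706 + 5.643 = 35.392706 N. 1 lbf = 4.4482216 N, so 35.392706 N = 35.392706 / 4.4482216 = 7.9565969 lbf ≈ 7.957 lbf (4 s.f.). Final answer: 7.957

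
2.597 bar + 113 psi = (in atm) 1 bar = 100000 Pa, so 2.597 bar = 2.597 * 100000 = 259700 Pa. 1 psi = 6894.7573 Pa, so 113 psi = 113 * 6894.7573 = 779107.57 Pa. Sum: 259700 + 779107.57 = 1038807.6 Pa. 1 atm = 101325 Pa, so 1038807.6 Pa = 1038807.6 / 101325 = 10.252234 atm ≈ 10.25 atm (4 s.f.). Final answer: 10.25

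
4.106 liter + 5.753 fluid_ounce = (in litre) 4.276. Check: 1 liter = 0.001 m^3, so 4.106 liter = 4.106 * 0.001 = 0.004106 m^3. 1 fluid_ounce = 2.957353e-05 m^3, so 5.753 fluid_ounce = 5.753 * 2.957353e-05 = 0.00017013652 m^3. Sum: 0.004106 + 0.00017013652 = 0.0042761365 m^3. 1 litre = 0.001 m^3, so 0.0042761365 m^3 = 0.0042761365 / 0.001 = 4.2761365 litre ≈ 4.276 litre (4 s.f.).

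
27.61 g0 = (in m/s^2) 270.8. Check: 1 g0 = 9.80665 m/s^2, so 27.61 g0 = 27.61 * 9.80665 = 270.76161 m/s^2. Result: 270.76161 m/s^2 ≈ 270.8 m/s^2 (4 s.f.).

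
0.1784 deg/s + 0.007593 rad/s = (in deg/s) 0.6134. Check: 1 deg/s = 0.017453293 rad/s, so 0.1784 deg/s = 0.1784 * 0.017453293 = 0.0031136674 rad/s. 0.007593 rad/s is already in rad/s. Sum: 0.0031136674 + 0.007593 = 0.010706667 rad/s. 1 deg/s = 0.017453293 rad/s, so 0.010706667 rad/s = 0.010706667 / 0.017453293 = 0.61344685 deg/s ≈ 0.6134 deg/s (4 s.f.).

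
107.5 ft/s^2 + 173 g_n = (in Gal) 1 ft/s^2 = 0.3048 m/s^2, so 107.5 ft/s^2 = 107.5 * 0.3048 = 32.766 m/s^2. 1 g_n = 9.80665 m/s^2, so 173 g_n = 173 * 9.80665 = 1696.5504 m/s^2. Sum: 32.766 + 1696.5504 = 1729.3165 m/s^2. 1 Gal = 0.01 m/s^2, so 1729.3165 m/s^2 = 1729.3165 / 0.01 = 172931.64 Gal ≈ 1.729e+05 Gal (4 s.f.). Final answer: 1.729e+05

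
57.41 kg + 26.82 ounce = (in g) 57.41 kg is already in kg. 1 ounce = 0.028349523 kg, so 26.82 ounce = 26.82 * 0.028349523 = 0.76033421 kg. Sum: 57.41 + 0.76033421 = 58.170334 kg. 1 g = 0.001 kg, so 58.170334 kg = 58.170334 / 0.001 = 58170.334 g ≈ 5.817e+04 g (4 s.f.). Final answer: 5.817e+04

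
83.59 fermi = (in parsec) 2.709e-30. Check: 1 fermi = 1e-15 m, so 83.59 fermi = 83.59 * 1e-15 = 8.359e-14 m. 1 parsec = 3.0856776e+16 m, so 8.359e-14 m = 8.359e-14 / 3.0856776e+16 = 2.7089674e-30 parsec ≈ 2.709e-30 parsec (4 s.f.).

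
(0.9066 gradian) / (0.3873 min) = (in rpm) 0.005852. Check: 1 gradian = 0.015707963 rad, so 0.9066 gradian = 0.9066 * 0.015707963 = 0.014240839 rad. 1 min = 60 s, so 0.3873 min = 0.3873 * 60 = 23.238 s. Combine: 0.014240839 rad / 23.238 s = 0.00061282552 rad/s. 1 rpm = 0.10471976 rad/s, so 0.00061282552 rad/s = 0.00061282552 / 0.10471976 = 0.0058520527 rpm ≈ 0.005852 rpm (4 s.f.).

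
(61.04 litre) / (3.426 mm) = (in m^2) 17.82. Check: 1 litre = 0.001 m^3, so 61.04 litre = 61.04 * 0.001 = 0.06104 m^3. 1 mm = 0.001 m, so 3.426 mm = 3.426 * 0.001 = 0.003426 m. Combine: 0.06104 m^3 / 0.003426 m = 17.816696 m^2. Result: 17.816696 m^2 ≈ 17.82 m^2 (4 s.f.).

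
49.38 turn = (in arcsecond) 1 turn = 6.2831853 rad, so 49.38 turn = 49.38 * 6.2831853 = 310.26369 rad. 1 arcsecond = 4.8481368e-06 rad, so 310.26369 rad = 310.26369 / 4.8481368e-06 = 63996480 arcsecond ≈ 6.4e+07 arcsecond (4 s.f.). Final answer: 6.4e+07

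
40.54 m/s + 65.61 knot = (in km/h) 267.5. Check: 40.54 m/s is already in m/s. 1 knot = 0.51444444 m/s, so 65.61 knot = 65.61 * 0.51444444 = 33.7527 m/s. Sum: 40.54 + 33.7527 = 74.2927 m/s. 1 km/h = 0.27777778 m/s, so 74.2927 m/s = 74.2927 / 0.27777778 = 267.45372 km/h ≈ 267.5 km/h (4 s.f.).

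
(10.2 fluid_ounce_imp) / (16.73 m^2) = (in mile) 1 fluid_ounce_imp = 2.8413063e-05 m^3, so 10.2 fluid_ounce_imp = 10.2 * 2.8413063e-05 = 0.00028981324 m^3. 16.73 m^2 is already in m^2. Combine: 0.00028981324 m^3 / 16.73 m^2 = 1.7322967e-05 m. 1 mile = 1609.344 m, so 1.7322967e-05 m = 1.7322967e-05 / 1609.344 = 1.0763993e-08 mile ≈ 1.076e-08 mile (4 s.f.). Final answer: 1.076e-08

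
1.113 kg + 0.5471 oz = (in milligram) 1.129e+06. Check: 1.113 kg is already in kg. 1 oz = 0.028349523 kg, so 0.5471 oz = 0.5471 * 0.028349523 = 0.015510024 kg. Sum: 1.113 + 0.015510024 = 1.12851 kg. 1 milligram = 1e-06 kg, so 1.12851 kg = 1.12851 / 1e-06 = 1128510 milligram ≈ 1.129e+06 milligram (4 s.f.).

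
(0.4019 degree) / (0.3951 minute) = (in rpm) 1 degree = 0.017453293 rad, so 0.4019 degree = 0.4019 * 0.017453293 = 0.0070144783 rad. 1 minute = 60 s, so 0.3951 minute = 0.3951 * 60 = 23.706 s. Combine: 0.0070144783 rad / 23.706 s = 0.00029589464 rad/s. 1 rpm = 0.10471976 rad/s, so 0.00029589464 rad/s = 0.00029589464 / 0.10471976 = 0.0028255856 rpm ≈ 0.002826 rpm (4 s.f.). Final answer: 0.002826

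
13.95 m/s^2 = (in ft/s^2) 1 ft/s^2 = 0.3048 m/s^2, so 13.95 m/s^2 = 13.95 / 0.3048 = 45.767717 ft/s^2 ≈ 45.77 ft/s^2 (4 s.f.). Final answer: 45.77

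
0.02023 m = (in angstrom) 2.023e+08. Check: 1 angstrom = 1e-10 m, so 0.02023 m = 0.02023 / 1e-10 = 2.023e+08 angstrom.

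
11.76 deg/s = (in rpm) 1.96. Check: 1 deg/s = 0.017453293 rad/s, so 11.76 deg/s = 11.76 * 0.017453293 = 0.20525072 rad/s. 1 rpm = 0.10471976 rad/s, so 0.20525072 rad/s = 0.20525072 / 0.10471976 = 1.96 rpm.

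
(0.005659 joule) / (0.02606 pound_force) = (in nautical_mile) 2.636e-05. Check: 0.005659 joule = 0.005659 J. 1 pound_force = 4.4482216 N, so 0.02606 pound_force = 0.02606 * 4.4482216 = 0.11592066 N. Combine: 0.005659 J / 0.11592066 N = 0.048817874 m. 1 nautical_mile = 1852 m, so 0.048817874 m = 0.048817874 / 1852 = 2.6359543e-05 nautical_mile ≈ 2.636e-05 nautical_mile (4 s.f.).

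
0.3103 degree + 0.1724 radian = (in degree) 10.19. Check: 1 degree = 0.017453293 rad, so 0.3103 degree = 0.3103 * 0.017453293 = 0.0054157567 rad. 0.1724 radian = 0.1724 rad. Sum: 0.0054157567 + 0.1724 = 0.17781576 rad. 1 degree = 0.017453293 rad, so 0.17781576 rad = 0.17781576 / 0.017453293 = 10.188092 degree ≈ 10.19 degree (4 s.f.).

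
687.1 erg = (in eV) 1 erg = 1e-07 J, so 687.1 erg = 687.1 * 1e-07 = 6.871e-05 J. 1 eV = 1.6021766e-19 J, so 6.871e-05 J = 6.871e-05 / 1.6021766e-19 = 4.2885409e+14 eV ≈ 4.289e+14 eV (4 s.f.). Final answer: 4.289e+14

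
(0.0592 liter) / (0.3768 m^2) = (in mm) 0.1571. Check: 1 liter = 0.001 m^3, so 0.0592 liter = 0.0592 * 0.001 = 5.92e-05 m^3. 0.3768 m^2 is already in m^2. Combine: 5.92e-05 m^3 / 0.3768 m^2 = 0.00015711253 m. 1 mm = 0.001 m, so 0.00015711253 m = 0.00015711253 / 0.001 = 0.15711253 mm ≈ 0.1571 mm (4 s.f.).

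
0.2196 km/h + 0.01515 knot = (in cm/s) 1 km/h = 0.27777778 m/s, so 0.2196 km/h = 0.2196 * 0.27777778 = 0.061 m/s. 1 knot = 0.51444444 m/s, so 0.01515 knot = 0.01515 * 0.51444444 = 0.0077938333 m/s. Sum: 0.061 + 0.0077938333 = 0.068793833 m/s. 1 cm/s = 0.01 m/s, so 0.068793833 m/s = 0.068793833 / 0.01 = 6.8793833 cm/s ≈ 6.879 cm/s (4 s.f.). Final answer: 6.879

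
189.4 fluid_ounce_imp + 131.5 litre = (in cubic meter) 1 fluid_ounce_imp = 2.8413063e-05 m^3, so 189.4 fluid_ounce_imp = 189.4 * 2.8413063e-05 = 0.005381434 m^3. 1 litre = 0.001 m^3, so 131.5 litre = 131.5 * 0.001 = 0.1315 m^3. Sum: 0.005381434 + 0.1315 = 0.13688143 m^3. 0.13688143 m^3 = 0.13688143 cubic meter ≈ 0.1369 cubic meter (4 s.f.). Final answer: 0.1369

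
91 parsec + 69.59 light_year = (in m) 3.466e+18. Check: 1 parsec = 3.0856776e+16 m, so 91 parsec = 91 * 3.0856776e+16 = 2.8079666e+18 m. 1 light_year = 9.4607305e+15 m, so 69.59 light_year = 69.59 * 9.4607305e+15 = 6.5837223e+17 m. Sum: 2.8079666e+18 + 6.5837223e+17 = 3.4663388e+18 m. Result: 3.4663388e+18 m ≈ 3.466e+18 m (4 s.f.).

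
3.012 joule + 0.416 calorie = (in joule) 4.753. Check: 3.012 joule = 3.012 J. 1 calorie = 4.184 J, so 0.416 calorie = 0.416 * 4.184 = 1.740544 J. Sum: 3.012 + 1.740544 = 4.752544 J. 4.752544 J = 4.752544 joule ≈ 4.753 joule (4 s.f.).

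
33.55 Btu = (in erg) 1 Btu = 1055.0559 J, so 33.55 Btu = 33.55 * 1055.0559 = 35397.124 J. 1 erg = 1e-07 J, so 35397.124 J = 35397.124 / 1e-07 = 3.5397124e+11 erg ≈ 3.54e+11 erg (4 s.f.). Final answer: 3.54e+11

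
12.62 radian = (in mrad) 12.62 radian = 12.62 rad. 1 mrad = 0.001 rad, so 12.62 rad = 12.62 / 0.001 = 12620 mrad ≈ 1.262e+04 mrad (4 s.f.). Final answer: 1.262e+04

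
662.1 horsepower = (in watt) 4.937e+05. Check: 1 horsepower = 745.69987 W, so 662.1 horsepower = 662.1 * 745.69987 = 493727.88 W. 493727.88 W = 493727.88 watt ≈ 4.937e+05 watt (4 s.f.).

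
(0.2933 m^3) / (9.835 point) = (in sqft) 0.2933 m^3 is already in m^3. 1 point = 0.00035277778 m, so 9.835 point = 9.835 * 0.00035277778 = 0.0034695694 m. Combine: 0.2933 m^3 / 0.0034695694 m = 84.534985 m^2. 1 sqft = 0.09290304 m^2, so 84.534985 m^2 = 84.534985 / 0.09290304 = 909.927 sqft ≈ 909.9 sqft (4 s.f.). Final answer: 909.9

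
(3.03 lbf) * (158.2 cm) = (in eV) 1 lbf = 4.4482216 N, so 3.03 lbf = 3.03 * 4.4482216 = 13.478111 N. 1 cm = 0.01 m, so 158.2 cm = 158.2 * 0.01 = 1.582 m. Combine: 13.478111 N * 1.582 m = 21.322372 J. 1 eV = 1.6021766e-19 J, so 21.322372 J = 21.322372 / 1.6021766e-19 = 1.3308378e+20 eV ≈ 1.331e+20 eV (4 s.f.). Final answer: 1.331e+20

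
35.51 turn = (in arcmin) 1 turn = 6.2831853 rad, so 35.51 turn = 35.51 * 6.2831853 = 223.11591 rad. 1 arcmin = 0.00029088821 rad, so 223.11591 rad = 223.11591 / 0.00029088821 = 767016 arcmin ≈ 7.67e+05 arcmin (4 s.f.). Final answer: 7.67e+05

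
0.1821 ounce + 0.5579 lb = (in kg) 1 ounce = 0.028349523 kg, so 0.1821 ounce = 0.1821 * 0.028349523 = 0.0051624482 kg. 1 lb = 0.45359237 kg, so 0.5579 lb = 0.5579 * 0.45359237 = 0.25305918 kg. Sum: 0.0051624482 + 0.25305918 = 0.25822163 kg. Result: 0.25822163 kg ≈ 0.2582 kg (4 s.f.). Final answer: 0.2582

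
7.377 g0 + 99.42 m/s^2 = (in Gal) 1.718e+04. Check: 1 g0 = 9.80665 m/s^2, so 7.377 g0 = 7.377 * 9.80665 = 72.343657 m/s^2. 99.42 m/s^2 is already in m/s^2. Sum: 72.343657 + 99.42 = 171.76366 m/s^2. 1 Gal = 0.01 m/s^2, so 171.76366 m/s^2 = 171.76366 / 0.01 = 17176.366 Gal ≈ 1.718e+04 Gal (4 s.f.).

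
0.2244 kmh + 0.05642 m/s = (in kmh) 1 kmh = 0.27777778 m/s, so 0.2244 kmh = 0.2244 * 0.27777778 = 0.062333333 m/s. 0.05642 m/s is already in m/s. Sum: 0.062333333 + 0.05642 = 0.11875333 m/s. 1 kmh = 0.27777778 m/s, so 0.11875333 m/s = 0.11875333 / 0.27777778 = 0.427512 kmh ≈ 0.4275 kmh (4 s.f.). Final answer: 0.4275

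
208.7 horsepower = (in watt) 1 horsepower = 745.69987 W, so 208.7 horsepower = 208.7 * 745.69987 = 155627.56 W. 155627.56 W = 155627.56 watt ≈ 1.556e+05 watt (4 s.f.). Final answer: 1.556e+05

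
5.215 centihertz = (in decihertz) 0.5215. Check: 1 centihertz = 0.01 Hz, so 5.215 centihertz = 5.215 * 0.01 = 0.05215 Hz. 1 decihertz = 0.1 Hz, so 0.05215 Hz = 0.05215 / 0.1 = 0.5215 decihertz.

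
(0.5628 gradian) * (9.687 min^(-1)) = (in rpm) 0.01363. Check: 1 gradian = 0.015707963 rad, so 0.5628 gradian = 0.5628 * 0.015707963 = 0.0088404417 rad. 1 min^(-1) = 0.016666667 Hz, so 9.687 min^(-1) = 9.687 * 0.016666667 = 0.16145 Hz. Combine: 0.0088404417 rad * 0.16145 Hz = 0.0014272893 rad/s. 1 rpm = 0.10471976 rad/s, so 0.0014272893 rad/s = 0.0014272893 / 0.10471976 = 0.013629609 rpm ≈ 0.01363 rpm (4 s.f.).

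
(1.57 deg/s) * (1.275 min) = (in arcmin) 1 deg/s = 0.017453293 rad/s, so 1.57 deg/s = 1.57 * 0.017453293 = 0.027401669 rad/s. 1 min = 60 s, so 1.275 min = 1.275 * 60 = 76.5 s. Combine: 0.027401669 rad/s * 76.5 s = 2.0962277 rad. 1 arcmin = 0.00029088821 rad, so 2.0962277 rad = 2.0962277 / 0.00029088821 = 7206.3 arcmin ≈ 7206 arcmin (4 s.f.). Final answer: 7206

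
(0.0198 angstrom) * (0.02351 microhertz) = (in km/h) 1.676e-19. Check: 1 angstrom = 1e-10 m, so 0.0198 angstrom = 0.0198 * 1e-10 = 1.98e-12 m. 1 microhertz = 1e-06 Hz, so 0.02351 microhertz = 0.02351 * 1e-06 = 2.351e-08 Hz. Combine: 1.98e-12 m * 2.351e-08 Hz = 4.65498e-20 m/s. 1 km/h = 0.27777778 m/s, so 4.65498e-20 m/s = 4.65498e-20 / 0.27777778 = 1.6757928e-19 km/h ≈ 1.676e-19 km/h (4 s.f.).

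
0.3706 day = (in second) 1 day = 86400 s, so 0.3706 day = 0.3706 * 86400 = 32019.84 s. 32019.84 s = 32019.84 second ≈ 3.202e+04 second (4 s.f.). Final answer: 3.202e+04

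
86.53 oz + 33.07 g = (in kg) 2.486. Check: 1 oz = 0.028349523 kg, so 86.53 oz = 86.53 * 0.028349523 = 2.4530842 kg. 1 g = 0.001 kg, so 33.07 g = 33.07 * 0.001 = 0.03307 kg. Sum: 2.4530842 + 0.03307 = 2.4861542 kg. Result: 2.4861542 kg ≈ 2.486 kg (4 s.f.).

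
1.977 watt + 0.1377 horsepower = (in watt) 1.977 watt = 1.977 W. 1 horsepower = 745.69987 W, so 0.1377 horsepower = 0.1377 * 745.69987 = 102.68287 W. Sum: 1.977 + 102.68287 = 104.65987 W. 104.65987 W = 104.65987 watt ≈ 104.7 watt (4 s.f.). Final answer: 104.7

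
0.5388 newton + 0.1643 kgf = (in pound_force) 0.4833. Check: 0.5388 newton = 0.5388 N. 1 kgf = 9.80665 N, so 0.1643 kgf = 0.1643 * 9.80665 = 1.6112326 N. Sum: 0.5388 + 1.6112326 = 2.1500326 N. 1 pound_force = 4.4482216 N, so 2.1500326 N = 2.1500326 / 4.4482216 = 0.48334656 pound_force ≈ 0.4833 pound_force (4 s.f.).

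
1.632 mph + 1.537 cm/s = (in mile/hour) 1.666. Check: 1 mph = 0.44704 m/s, so 1.632 mph = 1.632 * 0.44704 = 0.72956928 m/s. 1 cm/s = 0.01 m/s, so 1.537 cm/s = 1.537 * 0.01 = 0.01537 m/s. Sum: 0.72956928 + 0.01537 = 0.74493928 m/s. 1 mile/hour = 0.44704 m/s, so 0.74493928 m/s = 0.74493928 / 0.44704 = 1.6663817 mile/hour ≈ 1.666 mile/hour (4 s.f.).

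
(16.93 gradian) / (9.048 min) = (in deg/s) 1 gradian = 0.015707963 rad, so 16.93 gradian = 16.93 * 0.015707963 = 0.26593582 rad. 1 min = 60 s, so 9.048 min = 9.048 * 60 = 542.88 s. Combine: 0.26593582 rad / 542.88 s = 0.00048986114 rad/s. 1 deg/s = 0.017453293 rad/s, so 0.00048986114 rad/s = 0.00048986114 / 0.017453293 = 0.028066976 deg/s ≈ 0.02807 deg/s (4 s.f.). Final answer: 0.02807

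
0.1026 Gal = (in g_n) 1 Gal = 0.01 m/s^2, so 0.1026 Gal = 0.1026 * 0.01 = 0.001026 m/s^2. 1 g_n = 9.80665 m/s^2, so 0.001026 m/s^2 = 0.001026 / 9.80665 = 0.00010462288 g_n ≈ 0.0001046 g_n (4 s.f.). Final answer: 0.0001046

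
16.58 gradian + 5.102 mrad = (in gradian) 16.9. Check: 1 gradian = 0.015707963 rad, so 16.58 gradian = 16.58 * 0.015707963 = 0.26043803 rad. 1 mrad = 0.001 rad, so 5.102 mrad = 5.102 * 0.001 = 0.005102 rad. Sum: 0.26043803 + 0.005102 = 0.26554003 rad. 1 gradian = 0.015707963 rad, so 0.26554003 rad = 0.26554003 / 0.015707963 = 16.904803 gradian ≈ 16.9 gradian (4 s.f.).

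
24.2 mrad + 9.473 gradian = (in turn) 1 mrad = 0.001 rad, so 24.2 mrad = 24.2 * 0.001 = 0.0242 rad. 1 gradian = 0.015707963 rad, so 9.473 gradian = 9.473 * 0.015707963 = 0.14880154 rad. Sum: 0.0242 + 0.14880154 = 0.17300154 rad. 1 turn = 6.2831853 rad, so 0.17300154 rad = 0.17300154 / 6.2831853 = 0.02753405 turn ≈ 0.02753 turn (4 s.f.). Final answer: 0.02753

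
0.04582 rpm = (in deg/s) 0.2749. Check: 1 rpm = 0.10471976 rad/s, so 0.04582 rpm = 0.04582 * 0.10471976 = 0.0047982592 rad/s. 1 deg/s = 0.017453293 rad/s, so 0.0047982592 rad/s = 0.0047982592 / 0.017453293 = 0.27492 deg/s ≈ 0.2749 deg/s (4 s.f.).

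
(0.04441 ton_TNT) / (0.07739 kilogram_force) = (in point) 6.94e+11. Check: 1 ton_TNT = 4.184e+09 J, so 0.04441 ton_TNT = 0.04441 * 4.184e+09 = 1.8581144e+08 J. 1 kilogram_force = 9.80665 N, so 0.07739 kilogram_force = 0.07739 * 9.80665 = 0.75893664 N. Combine: 1.8581144e+08 J / 0.75893664 N = 2.4483129e+08 m. 1 point = 0.00035277778 m, so 2.4483129e+08 m = 2.4483129e+08 / 0.00035277778 = 6.9400997e+11 point ≈ 6.94e+11 point (4 s.f.).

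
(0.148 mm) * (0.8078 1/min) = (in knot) 3.873e-06. Check: 1 mm = 0.001 m, so 0.148 mm = 0.148 * 0.001 = 0.000148 m. 1 1/min = 0.016666667 Hz, so 0.8078 1/min = 0.8078 * 0.016666667 = 0.013463333 Hz. Combine: 0.000148 m * 0.013463333 Hz = 1.9925733e-06 m/s. 1 knot = 0.51444444 m/s, so 1.9925733e-06 m/s = 1.9925733e-06 / 0.51444444 = 3.8732527e-06 knot ≈ 3.873e-06 knot (4 s.f.).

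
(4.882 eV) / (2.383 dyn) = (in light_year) 3.469e-30. Check: 1 eV = 1.6021766e-19 J, so 4.882 eV = 4.882 * 1.6021766e-19 = 7.8218263e-19 J. 1 dyn = 1e-05 N, so 2.383 dyn = 2.383 * 1e-05 = 2.383e-05 N. Combine: 7.8218263e-19 J / 2.383e-05 N = 3.2823442e-14 m. 1 light_year = 9.4607305e+15 m, so 3.2823442e-14 m = 3.2823442e-14 / 9.4607305e+15 = 3.4694406e-30 light_year ≈ 3.469e-30 light_year (4 s.f.).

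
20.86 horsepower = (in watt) 1.556e+04. Check: 1 horsepower = 745.69987 W, so 20.86 horsepower = 20.86 * 745.69987 = 15555.299 W. 15555.299 W = 15555.299 watt ≈ 1.556e+04 watt (4 s.f.).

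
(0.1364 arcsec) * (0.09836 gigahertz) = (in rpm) 1 arcsec = 4.8481368e-06 rad, so 0.1364 arcsec = 0.1364 * 4.8481368e-06 = 6.6128586e-07 rad. 1 gigahertz = 1e+09 Hz, so 0.09836 gigahertz = 0.09836 * 1e+09 = 98360000 Hz. Combine: 6.6128586e-07 rad * 98360000 Hz = 65.044077 rad/s. 1 rpm = 0.10471976 rad/s, so 65.044077 rad/s = 65.044077 / 0.10471976 = 621.12519 rpm ≈ 621.1 rpm (4 s.f.). Final answer: 621.1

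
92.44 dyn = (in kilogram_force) 1 dyn = 1e-05 N, so 92.44 dyn = 92.44 * 1e-05 = 0.0009244 N. 1 kilogram_force = 9.80665 N, so 0.0009244 N = 0.0009244 / 9.80665 = 9.4262567e-05 kilogram_force ≈ 9.426e-05 kilogram_force (4 s.f.). Final answer: 9.426e-05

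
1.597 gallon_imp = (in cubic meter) 0.00726. Check: 1 gallon_imp = 0.00454609 m^3, so 1.597 gallon_imp = 1.597 * 0.00454609 = 0.0072601057 m^3. 0.0072601057 m^3 = 0.0072601057 cubic meter ≈ 0.00726 cubic meter (4 s.f.).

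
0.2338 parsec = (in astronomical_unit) 1 parsec = 3.0856776e+16 m, so 0.2338 parsec = 0.2338 * 3.0856776e+16 = 7.2143142e+15 m. 1 astronomical_unit = 1.4959787e+11 m, so 7.2143142e+15 m = 7.2143142e+15 / 1.4959787e+11 = 48224.712 astronomical_unit ≈ 4.822e+04 astronomical_unit (4 s.f.). Final answer: 4.822e+04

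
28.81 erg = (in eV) 1.798e+13. Check: 1 erg = 1e-07 J, so 28.81 erg = 28.81 * 1e-07 = 2.881e-06 J. 1 eV = 1.6021766e-19 J, so 2.881e-06 J = 2.881e-06 / 1.6021766e-19 = 1.7981788e+13 eV ≈ 1.798e+13 eV (4 s.f.).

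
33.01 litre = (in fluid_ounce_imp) 1162. Check: 1 litre = 0.001 m^3, so 33.01 litre = 33.01 * 0.001 = 0.03301 m^3. 1 fluid_ounce_imp = 2.8413063e-05 m^3, so 0.03301 m^3 = 0.03301 / 2.8413063e-05 = 1161.7896 fluid_ounce_imp ≈ 1162 fluid_ounce_imp (4 s.f.).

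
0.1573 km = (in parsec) 5.098e-15. Check: 1 km = 1000 m, so 0.1573 km = 0.1573 * 1000 = 157.3 m. 1 parsec = 3.0856776e+16 m, so 157.3 m = 157.3 / 3.0856776e+16 = 5.0977458e-15 parsec ≈ 5.098e-15 parsec (4 s.f.).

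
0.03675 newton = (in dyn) 0.03675 newton = 0.03675 N. 1 dyn = 1e-05 N, so 0.03675 N = 0.03675 / 1e-05 = 3675 dyn. Final answer: 3675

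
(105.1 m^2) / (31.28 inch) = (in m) 105.1 m^2 is already in m^2. 1 inch = 0.0254 m, so 31.28 inch = 31.28 * 0.0254 = 0.794512 m. Combine: 105.1 m^2 / 0.794512 m = 132.28246 m. Result: 132.28246 m ≈ 132.3 m (4 s.f.). Final answer: 132.3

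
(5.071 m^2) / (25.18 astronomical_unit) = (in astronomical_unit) 5.071 m^2 is already in m^2. 1 astronomical_unit = 1.4959787e+11 m, so 25.18 astronomical_unit = 25.18 * 1.4959787e+11 = 3.7668744e+12 m. Combine: 5.071 m^2 / 3.7668744e+12 m = 1.3462089e-12 m. 1 astronomical_unit = 1.4959787e+11 m, so 1.3462089e-12 m = 1.3462089e-12 / 1.4959787e+11 = 8.998851e-24 astronomical_unit ≈ 8.999e-24 astronomical_unit (4 s.f.). Final answer: 8.999e-24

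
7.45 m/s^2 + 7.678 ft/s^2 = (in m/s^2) 9.79. Check: 7.45 m/s^2 is already in m/s^2. 1 ft/s^2 = 0.3048 m/s^2, so 7.678 ft/s^2 = 7.678 * 0.3048 = 2.3402544 m/s^2. Sum: 7.45 + 2.3402544 = 9.7902544 m/s^2. Result: 9.7902544 m/s^2 ≈ 9.79 m/s^2 (4 s.f.).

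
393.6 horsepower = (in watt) 2.935e+05. Check: 1 horsepower = 745.69987 W, so 393.6 horsepower = 393.6 * 745.69987 = 293507.47 W. 293507.47 W = 293507.47 watt ≈ 2.935e+05 watt (4 s.f.).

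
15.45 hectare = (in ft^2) 1 hectare = 10000 m^2, so 15.45 hectare = 15.45 * 10000 = 154500 m^2. 1 ft^2 = 0.09290304 m^2, so 154500 m^2 = 154500 / 0.09290304 = 1663024.2 ft^2 ≈ 1.663e+06 ft^2 (4 s.f.). Final answer: 1.663e+06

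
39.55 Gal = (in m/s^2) 0.3955. Check: 1 Gal = 0.01 m/s^2, so 39.55 Gal = 39.55 * 0.01 = 0.3955 m/s^2. Result: 0.3955 m/s^2.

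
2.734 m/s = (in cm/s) 273.4. Check: 1 cm/s = 0.01 m/s, so 2.734 m/s = 2.734 / 0.01 = 273.4 cm/s.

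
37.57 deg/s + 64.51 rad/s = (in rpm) 1 deg/s = 0.017453293 rad/s, so 37.57 deg/s = 37.57 * 0.017453293 = 0.6557202 rad/s. 64.51 rad/s is already in rad/s. Sum: 0.6557202 + 64.51 = 65.16572 rad/s. 1 rpm = 0.10471976 rad/s, so 65.16572 rad/s = 65.16572 / 0.10471976 = 622.28679 rpm ≈ 622.3 rpm (4 s.f.). Final answer: 622.3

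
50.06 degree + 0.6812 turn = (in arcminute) 1 degree = 0.017453293 rad, so 50.06 degree = 50.06 * 0.017453293 = 0.87371182 rad. 1 turn = 6.2831853 rad, so 0.6812 turn = 0.6812 * 6.2831853 = 4.2801058 rad. Sum: 0.87371182 + 4.2801058 = 5.1538177 rad. 1 arcminute = 0.00029088821 rad, so 5.1538177 rad = 5.1538177 / 0.00029088821 = 17717.52 arcminute ≈ 1.772e+04 arcminute (4 s.f.). Final answer: 1.772e+04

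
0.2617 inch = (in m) 1 inch = 0.0254 m, so 0.2617 inch = 0.2617 * 0.0254 = 0.00664718 m. Result: 0.00664718 m ≈ 0.006647 m (4 s.f.). Final answer: 0.006647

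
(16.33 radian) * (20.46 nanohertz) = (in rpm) 16.33 radian = 16.33 rad. 1 nanohertz = 1e-09 Hz, so 20.46 nanohertz = 20.46 * 1e-09 = 2.046e-08 Hz. Combine: 16.33 rad * 2.046e-08 Hz = 3.341118e-07 rad/s. 1 rpm = 0.10471976 rad/s, so 3.341118e-07 rad/s = 3.341118e-07 / 0.10471976 = 3.1905327e-06 rpm ≈ 3.191e-06 rpm (4 s.f.). Final answer: 3.191e-06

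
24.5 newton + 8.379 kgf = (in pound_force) 23.98. Check: 24.5 newton = 24.5 N. 1 kgf = 9.80665 N, so 8.379 kgf = 8.379 * 9.80665 = 82.16992 N. Sum: 24.5 + 82.16992 = 106.66992 N. 1 pound_force = 4.4482216 N, so 106.66992 N = 106.66992 / 4.4482216 = 23.980352 pound_force ≈ 23.98 pound_force (4 s.f.).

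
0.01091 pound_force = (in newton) 0.04853. Check: 1 pound_force = 4.4482216 N, so 0.01091 pound_force = 0.01091 * 4.4482216 = 0.048530098 N. 0.048530098 N = 0.048530098 newton ≈ 0.04853 newton (4 s.f.).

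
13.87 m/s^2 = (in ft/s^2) 45.51. Check: 1 ft/s^2 = 0.3048 m/s^2, so 13.87 m/s^2 = 13.87 / 0.3048 = 45.505249 ft/s^2 ≈ 45.51 ft/s^2 (4 s.f.).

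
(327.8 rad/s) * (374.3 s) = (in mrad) 1.227e+08. Check: 327.8 rad/s is already in rad/s. 374.3 s is already in s. Combine: 327.8 rad/s * 374.3 s = 122695.54 rad. 1 mrad = 0.001 rad, so 122695.54 rad = 122695.54 / 0.001 = 1.2269554e+08 mrad ≈ 1.227e+08 mrad (4 s.f.).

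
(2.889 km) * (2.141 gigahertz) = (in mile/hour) 1 km = 1000 m, so 2.889 km = 2.889 * 1000 = 2889 m. 1 gigahertz = 1e+09 Hz, so 2.141 gigahertz = 2.141 * 1e+09 = 2.141e+09 Hz. Combine: 2889 m * 2.141e+09 Hz = 6.185349e+12 m/s. 1 mile/hour = 0.44704 m/s, so 6.185349e+12 m/s = 6.185349e+12 / 0.44704 = 1.3836232e+13 mile/hour ≈ 1.384e+13 mile/hour (4 s.f.). Final answer: 1.384e+13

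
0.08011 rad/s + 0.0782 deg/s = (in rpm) 0.08011 rad/s is already in rad/s. 1 deg/s = 0.017453293 rad/s, so 0.0782 deg/s = 0.0782 * 0.017453293 = 0.0013648475 rad/s. Sum: 0.08011 + 0.0013648475 = 0.081474847 rad/s. 1 rpm = 0.10471976 rad/s, so 0.081474847 rad/s = 0.081474847 / 0.10471976 = 0.77802748 rpm ≈ 0.778 rpm (4 s.f.). Final answer: 0.778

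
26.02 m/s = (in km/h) 93.67. Check: 1 km/h = 0.27777778 m/s, so 26.02 m/s = 26.02 / 0.27777778 = 93.672 km/h ≈ 93.67 km/h (4 s.f.).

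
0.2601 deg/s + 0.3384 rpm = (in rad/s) 1 deg/s = 0.017453293 rad/s, so 0.2601 deg/s = 0.2601 * 0.017453293 = 0.0045396014 rad/s. 1 rpm = 0.10471976 rad/s, so 0.3384 rpm = 0.3384 * 0.10471976 = 0.035437165 rad/s. Sum: 0.0045396014 + 0.035437165 = 0.039976767 rad/s. Result: 0.039976767 rad/s ≈ 0.03998 rad/s (4 s.f.). Final answer: 0.03998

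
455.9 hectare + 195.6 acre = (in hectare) 535.1. Check: 1 hectare = 10000 m^2, so 455.9 hectare = 455.9 * 10000 = 4559000 m^2. 1 acre = 4046.8564 m^2, so 195.6 acre = 195.6 * 4046.8564 = 791565.12 m^2. Sum: 4559000 + 791565.12 = 5350565.1 m^2. 1 hectare = 10000 m^2, so 5350565.1 m^2 = 5350565.1 / 10000 = 535.05651 hectare ≈ 535.1 hectare (4 s.f.).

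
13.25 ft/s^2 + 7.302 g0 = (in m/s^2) 1 ft/s^2 = 0.3048 m/s^2, so 13.25 ft/s^2 = 13.25 * 0.3048 = 4.0386 m/s^2. 1 g0 = 9.80665 m/s^2, so 7.302 g0 = 7.302 * 9.80665 = 71.608158 m/s^2. Sum: 4.0386 + 71.608158 = 75.646758 m/s^2. Result: 75.646758 m/s^2 ≈ 75.65 m/s^2 (4 s.f.). Final answer: 75.65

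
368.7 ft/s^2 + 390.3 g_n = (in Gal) 3.94e+05. Check: 1 ft/s^2 = 0.3048 m/s^2, so 368.7 ft/s^2 = 368.7 * 0.3048 = 112.37976 m/s^2. 1 g_n = 9.80665 m/s^2, so 390.3 g_n = 390.3 * 9.80665 = 3827.5355 m/s^2. Sum: 112.37976 + 3827.5355 = 3939.9153 m/s^2. 1 Gal = 0.01 m/s^2, so 3939.9153 m/s^2 = 3939.9153 / 0.01 = 393991.53 Gal ≈ 3.94e+05 Gal (4 s.f.).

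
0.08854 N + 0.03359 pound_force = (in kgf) 0.02426. Check: 0.08854 N is already in N. 1 pound_force = 4.4482216 N, so 0.03359 pound_force = 0.03359 * 4.4482216 = 0.14941576 N. Sum: 0.08854 + 0.14941576 = 0.23795576 N. 1 kgf = 9.80665 N, so 0.23795576 N = 0.23795576 / 9.80665 = 0.024264735 kgf ≈ 0.02426 kgf (4 s.f.).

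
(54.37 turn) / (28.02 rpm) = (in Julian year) 1 turn = 6.2831853 rad, so 54.37 turn = 54.37 * 6.2831853 = 341.61679 rad. 1 rpm = 0.10471976 rad/s, so 28.02 rpm = 28.02 * 0.10471976 = 2.9342475 rad/s. Combine: 341.61679 rad / 2.9342475 rad/s = 116.42398 s. 1 Julian year = 31557600 s, so 116.42398 s = 116.42398 / 31557600 = 3.6892534e-06 Julian year ≈ 3.689e-06 Julian year (4 s.f.). Final answer: 3.689e-06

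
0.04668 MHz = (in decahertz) 4668. Check: 1 MHz = 1000000 Hz, so 0.04668 MHz = 0.04668 * 1000000 = 46680 Hz. 1 decahertz = 10 Hz, so 46680 Hz = 46680 / 10 = 4668 decahertz.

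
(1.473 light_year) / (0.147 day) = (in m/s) 1.097e+12. Check: 1 light_year = 9.4607305e+15 m, so 1.473 light_year = 1.473 * 9.4607305e+15 = 1.3935656e+16 m. 1 day = 86400 s, so 0.147 day = 0.147 * 86400 = 12700.8 s. Combine: 1.3935656e+16 m / 12700.8 s = 1.0972266e+12 m/s. Result: 1.0972266e+12 m/s ≈ 1.097e+12 m/s (4 s.f.).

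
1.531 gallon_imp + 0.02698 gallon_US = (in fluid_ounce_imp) 1 gallon_imp = 0.00454609 m^3, so 1.531 gallon_imp = 1.531 * 0.00454609 = 0.0069600638 m^3. 1 gallon_US = 0.0037854118 m^3, so 0.02698 gallon_US = 0.02698 * 0.0037854118 = 0.00010213041 m^3. Sum: 0.0069600638 + 0.00010213041 = 0.0070621942 m^3. 1 fluid_ounce_imp = 2.8413063e-05 m^3, so 0.0070621942 m^3 = 0.0070621942 / 2.8413063e-05 = 248.55449 fluid_ounce_imp ≈ 248.6 fluid_ounce_imp (4 s.f.). Final answer: 248.6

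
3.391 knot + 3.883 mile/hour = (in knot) 6.765. Check: 1 knot = 0.51444444 m/s, so 3.391 knot = 3.391 * 0.51444444 = 1.7444811 m/s. 1 mile/hour = 0.44704 m/s, so 3.883 mile/hour = 3.883 * 0.44704 = 1.7358563 m/s. Sum: 1.7444811 + 1.7358563 = 3.4803374 m/s. 1 knot = 0.51444444 m/s, so 3.4803374 m/s = 3.4803374 / 0.51444444 = 6.7652347 knot ≈ 6.765 knot (4 s.f.).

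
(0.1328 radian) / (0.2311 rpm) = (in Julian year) 0.1328 radian = 0.1328 rad. 1 rpm = 0.10471976 rad/s, so 0.2311 rpm = 0.2311 * 0.10471976 = 0.024200735 rad/s. Combine: 0.1328 rad / 0.024200735 rad/s = 5.4874365 s. 1 Julian year = 31557600 s, so 5.4874365 s = 5.4874365 / 31557600 = 1.7388637e-07 Julian year ≈ 1.739e-07 Julian year (4 s.f.). Final answer: 1.739e-07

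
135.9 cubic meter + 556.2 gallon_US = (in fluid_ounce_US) 135.9 cubic meter = 135.9 m^3. 1 gallon_US = 0.0037854118 m^3, so 556.2 gallon_US = 556.2 * 0.0037854118 = 2.105446 m^3. Sum: 135.9 + 2.105446 = 138.00545 m^3. 1 fluid_ounce_US = 2.957353e-05 m^3, so 138.00545 m^3 = 138.00545 / 2.957353e-05 = 4666519.3 fluid_ounce_US ≈ 4.667e+06 fluid_ounce_US (4 s.f.). Final answer: 4.667e+06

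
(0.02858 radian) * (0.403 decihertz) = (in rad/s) 0.02858 radian = 0.02858 rad. 1 decihertz = 0.1 Hz, so 0.403 decihertz = 0.403 * 0.1 = 0.0403 Hz. Combine: 0.02858 rad * 0.0403 Hz = 0.001151774 rad/s. Result: 0.001151774 rad/s ≈ 0.001152 rad/s (4 s.f.). Final answer: 0.001152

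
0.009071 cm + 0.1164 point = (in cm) 0.01318. Check: 1 cm = 0.01 m, so 0.009071 cm = 0.009071 * 0.01 = 9.071e-05 m. 1 point = 0.00035277778 m, so 0.1164 point = 0.1164 * 0.00035277778 = 4.1063333e-05 m. Sum: 9.071e-05 + 4.1063333e-05 = 0.00013177333 m. 1 cm = 0.01 m, so 0.00013177333 m = 0.00013177333 / 0.01 = 0.013177333 cm ≈ 0.01318 cm (4 s.f.).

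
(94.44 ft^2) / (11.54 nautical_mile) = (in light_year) 1 ft^2 = 0.09290304 m^2, so 94.44 ft^2 = 94.44 * 0.09290304 = 8.7737631 m^2. 1 nautical_mile = 1852 m, so 11.54 nautical_mile = 11.54 * 1852 = 21372.08 m. Combine: 8.7737631 m^2 / 21372.08 m = 0.00041052453 m. 1 light_year = 9.4607305e+15 m, so 0.00041052453 m = 0.00041052453 / 9.4607305e+15 = 4.3392477e-20 light_year ≈ 4.339e-20 light_year (4 s.f.). Final answer: 4.339e-20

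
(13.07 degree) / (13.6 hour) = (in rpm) 4.449e-05. Check: 1 degree = 0.017453293 rad, so 13.07 degree = 13.07 * 0.017453293 = 0.22811453 rad. 1 hour = 3600 s, so 13.6 hour = 13.6 * 3600 = 48960 s. Combine: 0.22811453 rad / 48960 s = 4.6592021e-06 rad/s. 1 rpm = 0.10471976 rad/s, so 4.6592021e-06 rad/s = 4.6592021e-06 / 0.10471976 = 4.4492102e-05 rpm ≈ 4.449e-05 rpm (4 s.f.).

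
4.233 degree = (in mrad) 1 degree = 0.017453293 rad, so 4.233 degree = 4.233 * 0.017453293 = 0.073879787 rad. 1 mrad = 0.001 rad, so 0.073879787 rad = 0.073879787 / 0.001 = 73.879787 mrad ≈ 73.88 mrad (4 s.f.). Final answer: 73.88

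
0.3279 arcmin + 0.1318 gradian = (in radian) 0.002166. Check: 1 arcmin = 0.00029088821 rad, so 0.3279 arcmin = 0.3279 * 0.00029088821 = 9.5382244e-05 rad. 1 gradian = 0.015707963 rad, so 0.1318 gradian = 0.1318 * 0.015707963 = 0.0020703096 rad. Sum: 9.5382244e-05 + 0.0020703096 = 0.0021656918 rad. 0.0021656918 rad = 0.0021656918 radian ≈ 0.002166 radian (4 s.f.).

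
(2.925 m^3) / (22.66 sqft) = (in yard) 2.925 m^3 is already in m^3. 1 sqft = 0.09290304 m^2, so 22.66 sqft = 22.66 * 0.09290304 = 2.1051829 m^2. Combine: 2.925 m^3 / 2.1051829 m^2 = 1.389428 m. 1 yard = 0.9144 m, so 1.389428 m = 1.389428 / 0.9144 = 1.5194969 yard ≈ 1.519 yard (4 s.f.). Final answer: 1.519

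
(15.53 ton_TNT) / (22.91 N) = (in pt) 1 ton_TNT = 4.184e+09 J, so 15.53 ton_TNT = 15.53 * 4.184e+09 = 6.497752e+10 J. 22.91 N is already in N. Combine: 6.497752e+10 J / 22.91 N = 2.8362078e+09 m. 1 pt = 0.00035277778 m, so 2.8362078e+09 m = 2.8362078e+09 / 0.00035277778 = 8.0396441e+12 pt ≈ 8.04e+12 pt (4 s.f.). Final answer: 8.04e+12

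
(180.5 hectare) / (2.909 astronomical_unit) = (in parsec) 1 hectare = 10000 m^2, so 180.5 hectare = 180.5 * 10000 = 1805000 m^2. 1 astronomical_unit = 1.4959787e+11 m, so 2.909 astronomical_unit = 2.909 * 1.4959787e+11 = 4.3518021e+11 m. Combine: 1805000 m^2 / 4.3518021e+11 m = 4.147707e-06 m. 1 parsec = 3.0856776e+16 m, so 4.147707e-06 m = 4.147707e-06 / 3.0856776e+16 = 1.3441803e-22 parsec ≈ 1.344e-22 parsec (4 s.f.). Final answer: 1.344e-22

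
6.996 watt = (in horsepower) 6.996 watt = 6.996 W. 1 horsepower = 745.69987 W, so 6.996 W = 6.996 / 745.69987 = 0.0093817905 horsepower ≈ 0.009382 horsepower (4 s.f.). Final answer: 0.009382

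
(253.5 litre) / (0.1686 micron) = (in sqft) 1 litre = 0.001 m^3, so 253.5 litre = 253.5 * 0.001 = 0.2535 m^3. 1 micron = 1e-06 m, so 0.1686 micron = 0.1686 * 1e-06 = 1.686e-07 m. Combine: 0.2535 m^3 / 1.686e-07 m = 1503558.7 m^2. 1 sqft = 0.09290304 m^2, so 1503558.7 m^2 = 1503558.7 / 0.09290304 = 16184171 sqft ≈ 1.618e+07 sqft (4 s.f.). Final answer: 1.618e+07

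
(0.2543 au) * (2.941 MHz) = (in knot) 2.175e+17. Check: 1 au = 1.4959787e+11 m, so 0.2543 au = 0.2543 * 1.4959787e+11 = 3.8042739e+10 m. 1 MHz = 1000000 Hz, so 2.941 MHz = 2.941 * 1000000 = 2941000 Hz. Combine: 3.8042739e+10 m * 2941000 Hz = 1.1188369e+17 m/s. 1 knot = 0.51444444 m/s, so 1.1188369e+17 m/s = 1.1188369e+17 / 0.51444444 = 2.174845e+17 knot ≈ 2.175e+17 knot (4 s.f.).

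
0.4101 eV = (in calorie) 1.57e-20. Check: 1 eV = 1.6021766e-19 J, so 0.4101 eV = 0.4101 * 1.6021766e-19 = 6.5705264e-20 J. 1 calorie = 4.184 J, so 6.5705264e-20 J = 6.5705264e-20 / 4.184 = 1.5703935e-20 calorie ≈ 1.57e-20 calorie (4 s.f.).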